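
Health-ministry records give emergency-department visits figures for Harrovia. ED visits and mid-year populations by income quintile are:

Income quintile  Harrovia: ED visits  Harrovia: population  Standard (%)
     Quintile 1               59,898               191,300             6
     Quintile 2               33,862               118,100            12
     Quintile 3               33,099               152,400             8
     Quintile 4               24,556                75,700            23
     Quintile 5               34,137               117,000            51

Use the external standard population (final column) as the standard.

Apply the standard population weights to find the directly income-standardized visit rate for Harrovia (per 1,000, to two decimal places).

293.98

Income-specific rates per 1,000 for Harrovia: 313.110, 286.723, 217.185, 324.386, 291.769.
Standard weights: 0.06, 0.12, 0.08, 0.23, 0.51.
Standardized rate: 0.0600×313.110 + 0.1200×286.723 + 0.0800×217.185 + 0.2300×324.386 + 0.5100×291.769 = 293.9792 per 1,000.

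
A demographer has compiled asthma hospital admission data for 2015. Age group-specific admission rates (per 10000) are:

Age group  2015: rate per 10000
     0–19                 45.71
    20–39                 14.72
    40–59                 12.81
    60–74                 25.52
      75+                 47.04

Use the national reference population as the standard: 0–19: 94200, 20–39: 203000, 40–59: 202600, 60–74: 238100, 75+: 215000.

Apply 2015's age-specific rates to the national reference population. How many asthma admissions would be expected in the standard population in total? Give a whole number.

Expected asthma admissions = Σ (standard pop × age-specific rate ÷ 10000)
= 94200×45.71/10000 + 203000×14.72/10000 + 202600×12.81/10000 + 238100×25.52/10000 + 215000×47.04/10000
= 430.59 + 298.82 + 259.53 + 607.63 + 1011.36 = 2607.93.

2608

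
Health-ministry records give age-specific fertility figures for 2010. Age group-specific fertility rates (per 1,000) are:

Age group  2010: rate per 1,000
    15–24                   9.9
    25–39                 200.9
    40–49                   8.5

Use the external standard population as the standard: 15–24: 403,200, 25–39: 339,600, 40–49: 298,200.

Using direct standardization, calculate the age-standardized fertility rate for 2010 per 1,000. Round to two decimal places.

Standard total = 1,041,000; weights = 0.3873, 0.3262, 0.2865.
Standardized rate: 0.3873×9.9 + 0.3262×200.9 + 0.2865×8.5 = 71.8079 per 1,000.

71.81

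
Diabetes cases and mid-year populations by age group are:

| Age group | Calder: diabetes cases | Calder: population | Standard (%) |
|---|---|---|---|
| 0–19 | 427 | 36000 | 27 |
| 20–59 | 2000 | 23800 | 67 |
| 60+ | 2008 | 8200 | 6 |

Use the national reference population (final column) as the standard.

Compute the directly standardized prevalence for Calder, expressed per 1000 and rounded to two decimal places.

Age-specific rates per 1000 for Calder: 11.861, 84.034, 244.878.
Standard weights: 0.27, 0.67, 0.06.
Standardized rate: 0.2700×11.861 + 0.6700×84.034 + 0.0600×244.878 = 74.1977 per 1000.

74.20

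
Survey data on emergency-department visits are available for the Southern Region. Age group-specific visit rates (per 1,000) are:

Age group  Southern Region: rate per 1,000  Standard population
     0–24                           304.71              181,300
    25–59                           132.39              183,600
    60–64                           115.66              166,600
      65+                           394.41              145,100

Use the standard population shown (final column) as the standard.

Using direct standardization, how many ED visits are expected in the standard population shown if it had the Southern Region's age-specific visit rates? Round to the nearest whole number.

156049

Expected ED visits = Σ (standard pop × age-specific rate ÷ 1,000)
= 181,300×304.71/1,000 + 183,600×132.39/1,000 + 166,600×115.66/1,000 + 145,100×394.41/1,000
= 55243.92 + 24306.80 + 19268.96 + 57228.89 = 156048.57.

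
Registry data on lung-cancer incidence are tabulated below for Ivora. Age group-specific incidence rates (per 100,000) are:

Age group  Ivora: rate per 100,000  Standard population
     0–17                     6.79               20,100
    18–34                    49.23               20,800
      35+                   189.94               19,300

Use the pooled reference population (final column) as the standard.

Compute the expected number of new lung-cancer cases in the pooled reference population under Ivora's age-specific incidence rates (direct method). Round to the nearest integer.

48

Expected new lung-cancer cases = Σ (standard pop × age-specific rate ÷ 100,000)
= 20,100×6.79/100,000 + 20,800×49.23/100,000 + 19,300×189.94/100,000
= 1.36 + 10.24 + 36.66 = 48.26.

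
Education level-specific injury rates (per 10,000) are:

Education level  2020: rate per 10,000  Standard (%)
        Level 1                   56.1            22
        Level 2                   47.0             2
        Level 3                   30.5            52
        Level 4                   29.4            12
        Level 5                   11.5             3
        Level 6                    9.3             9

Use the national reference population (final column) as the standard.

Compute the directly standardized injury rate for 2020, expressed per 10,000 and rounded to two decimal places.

Standard weights: 0.22, 0.02, 0.52, 0.12, 0.03, 0.09.
Standardized rate: 0.2200×56.1 + 0.0200×47.0 + 0.5200×30.5 + 0.1200×29.4 + 0.0300×11.5 + 0.0900×9.3 = 33.8520 per 10,000.

33.85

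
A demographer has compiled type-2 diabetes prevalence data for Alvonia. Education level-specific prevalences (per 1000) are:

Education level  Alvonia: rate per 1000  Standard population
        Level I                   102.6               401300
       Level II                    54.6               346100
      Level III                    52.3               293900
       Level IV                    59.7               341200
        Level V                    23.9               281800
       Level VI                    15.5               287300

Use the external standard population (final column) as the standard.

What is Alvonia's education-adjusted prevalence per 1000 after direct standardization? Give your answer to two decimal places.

54.83

Standard total = 1951600; weights = 0.2056, 0.1773, 0.1506, 0.1748, 0.1444, 0.1472.
Standardized rate: 0.2056×102.6 + 0.1773×54.6 + 0.1506×52.3 + 0.1748×59.7 + 0.1444×23.9 + 0.1472×15.5 = 54.8264 per 1000.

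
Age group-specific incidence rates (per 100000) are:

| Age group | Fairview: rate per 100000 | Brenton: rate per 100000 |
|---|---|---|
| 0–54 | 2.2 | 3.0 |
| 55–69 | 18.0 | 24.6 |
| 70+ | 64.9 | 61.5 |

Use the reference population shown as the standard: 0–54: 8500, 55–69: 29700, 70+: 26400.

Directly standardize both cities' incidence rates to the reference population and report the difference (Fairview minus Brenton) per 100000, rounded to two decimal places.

-1.75

Standard total = 64600; weights = 0.1316, 0.4598, 0.4087.
Fairview: 0.1316×2.2 + 0.4598×18.0 + 0.4087×64.9 = 35.0876 per 100000.
Brenton: 0.1316×3.0 + 0.4598×24.6 + 0.4087×61.5 = 36.8378 per 100000.
Difference = 35.0876 − 36.8378 = -1.7502.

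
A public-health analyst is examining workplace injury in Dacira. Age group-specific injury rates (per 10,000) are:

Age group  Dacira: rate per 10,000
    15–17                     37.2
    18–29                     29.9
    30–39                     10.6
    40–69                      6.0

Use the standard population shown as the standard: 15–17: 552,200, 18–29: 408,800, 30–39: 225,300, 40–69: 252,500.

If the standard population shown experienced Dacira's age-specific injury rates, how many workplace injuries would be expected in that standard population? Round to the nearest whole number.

3667

Expected workplace injuries = Σ (standard pop × age-specific rate ÷ 10,000)
= 552,200×37.2/10,000 + 408,800×29.9/10,000 + 225,300×10.6/10,000 + 252,500×6.0/10,000
= 2054.18 + 1222.31 + 238.82 + 151.50 = 3666.81.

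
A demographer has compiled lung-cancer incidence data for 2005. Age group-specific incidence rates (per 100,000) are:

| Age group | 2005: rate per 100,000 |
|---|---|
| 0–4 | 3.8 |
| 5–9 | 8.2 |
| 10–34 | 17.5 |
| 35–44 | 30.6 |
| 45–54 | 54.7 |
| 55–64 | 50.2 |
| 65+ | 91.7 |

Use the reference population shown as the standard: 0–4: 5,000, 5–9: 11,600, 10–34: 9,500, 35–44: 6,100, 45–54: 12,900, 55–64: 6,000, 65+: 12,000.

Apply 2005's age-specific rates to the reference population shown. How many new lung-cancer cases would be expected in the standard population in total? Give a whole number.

26

Expected new lung-cancer cases = Σ (standard pop × age-specific rate ÷ 100,000)
= 5,000×3.8/100,000 + 11,600×8.2/100,000 + 9,500×17.5/100,000 + 6,100×30.6/100,000 + 12,900×54.7/100,000 + 6,000×50.2/100,000 + 12,000×91.7/100,000
= 0.19 + 0.95 + 1.66 + 1.87 + 7.06 + 3.01 + 11.00 = 25.74.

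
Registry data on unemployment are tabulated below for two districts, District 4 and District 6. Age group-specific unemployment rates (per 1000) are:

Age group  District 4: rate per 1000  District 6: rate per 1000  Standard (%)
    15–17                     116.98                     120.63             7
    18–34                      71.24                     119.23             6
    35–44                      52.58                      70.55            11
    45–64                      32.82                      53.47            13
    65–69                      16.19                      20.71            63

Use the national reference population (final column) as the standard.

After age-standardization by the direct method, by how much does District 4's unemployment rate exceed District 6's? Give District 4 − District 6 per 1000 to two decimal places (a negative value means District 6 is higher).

Standard weights: 0.07, 0.06, 0.11, 0.13, 0.63.
District 4: 0.0700×116.98 + 0.0600×71.24 + 0.1100×52.58 + 0.1300×32.82 + 0.6300×16.19 = 32.7131 per 1000.
District 6: 0.0700×120.63 + 0.0600×119.23 + 0.1100×70.55 + 0.1300×53.47 + 0.6300×20.71 = 43.3568 per 1000.
Difference = 32.7131 − 43.3568 = -10.6437.

-10.64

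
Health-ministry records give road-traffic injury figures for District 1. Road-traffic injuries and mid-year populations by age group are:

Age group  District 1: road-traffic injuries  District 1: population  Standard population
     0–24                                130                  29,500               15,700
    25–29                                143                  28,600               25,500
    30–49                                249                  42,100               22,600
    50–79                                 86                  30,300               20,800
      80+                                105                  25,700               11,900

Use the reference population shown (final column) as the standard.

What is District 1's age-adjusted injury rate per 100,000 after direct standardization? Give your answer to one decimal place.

453.9

Age-specific rates per 100,000 for District 1: 440.68, 500.00, 591.45, 283.83, 408.56.
Standard total = 96,500; weights = 0.1627, 0.2642, 0.2342, 0.2155, 0.1233.
Standardized rate: 0.1627×440.68 + 0.2642×500.00 + 0.2342×591.45 + 0.2155×283.83 + 0.1233×408.56 = 453.8952 per 100,000.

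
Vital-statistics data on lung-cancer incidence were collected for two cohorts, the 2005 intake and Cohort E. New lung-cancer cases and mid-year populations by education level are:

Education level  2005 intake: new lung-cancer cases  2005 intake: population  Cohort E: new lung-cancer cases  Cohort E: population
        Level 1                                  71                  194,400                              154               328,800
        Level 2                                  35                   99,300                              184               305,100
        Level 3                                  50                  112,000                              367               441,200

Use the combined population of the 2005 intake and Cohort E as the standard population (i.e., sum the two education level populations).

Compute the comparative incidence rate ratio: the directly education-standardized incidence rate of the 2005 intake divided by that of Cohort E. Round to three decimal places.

0.612

Education-specific rates per 100,000 for the 2005 intake: 36.52, 35.25, 44.64.
For Cohort E: 46.84, 60.31, 83.18.
Combined standard total = 1,480,800; weights = 0.3533, 0.2731, 0.3736.
The 2005 intake: 0.3533×36.52 + 0.2731×35.25 + 0.3736×44.64 = 39.2078 per 100,000.
Cohort E: 0.3533×46.84 + 0.2731×60.31 + 0.3736×83.18 = 64.0938 per 100,000.
Ratio = 39.2078 ÷ 64.0938 = 0.61172.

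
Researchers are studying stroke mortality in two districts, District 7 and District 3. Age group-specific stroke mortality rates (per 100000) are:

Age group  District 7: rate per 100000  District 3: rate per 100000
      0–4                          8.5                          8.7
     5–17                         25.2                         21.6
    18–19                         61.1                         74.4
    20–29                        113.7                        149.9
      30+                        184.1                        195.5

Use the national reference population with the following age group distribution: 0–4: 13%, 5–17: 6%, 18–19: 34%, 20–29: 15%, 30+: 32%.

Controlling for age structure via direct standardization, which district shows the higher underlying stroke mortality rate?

District 3

Standard weights: 0.13, 0.06, 0.34, 0.15, 0.32.
District 7: 0.1300×8.5 + 0.0600×25.2 + 0.3400×61.1 + 0.1500×113.7 + 0.3200×184.1 = 99.3580 per 100000.
District 3: 0.1300×8.7 + 0.0600×21.6 + 0.3400×74.4 + 0.1500×149.9 + 0.3200×195.5 = 112.7680 per 100000.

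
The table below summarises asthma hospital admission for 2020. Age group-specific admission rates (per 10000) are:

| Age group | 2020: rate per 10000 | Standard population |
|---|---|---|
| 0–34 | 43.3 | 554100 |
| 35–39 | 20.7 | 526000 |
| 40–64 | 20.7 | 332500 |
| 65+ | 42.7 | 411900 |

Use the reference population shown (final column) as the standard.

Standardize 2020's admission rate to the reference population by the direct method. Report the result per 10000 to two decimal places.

Standard total = 1824500; weights = 0.3037, 0.2883, 0.1822, 0.2258.
Standardized rate: 0.3037×43.3 + 0.2883×20.7 + 0.1822×20.7 + 0.2258×42.7 = 32.5303 per 10000.

32.53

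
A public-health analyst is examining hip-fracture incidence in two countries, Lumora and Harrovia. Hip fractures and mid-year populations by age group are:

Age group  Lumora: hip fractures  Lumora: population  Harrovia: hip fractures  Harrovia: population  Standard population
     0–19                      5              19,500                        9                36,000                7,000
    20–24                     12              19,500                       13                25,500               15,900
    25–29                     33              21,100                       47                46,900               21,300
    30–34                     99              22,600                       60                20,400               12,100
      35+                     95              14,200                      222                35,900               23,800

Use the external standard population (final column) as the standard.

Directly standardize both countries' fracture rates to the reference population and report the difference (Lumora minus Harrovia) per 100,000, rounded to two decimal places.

53.88

Age-specific rates per 100,000 for Lumora: 25.64, 61.54, 156.40, 438.05, 669.01.
For Harrovia: 25.00, 50.98, 100.21, 294.12, 618.38.
Standard total = 80,100; weights = 0.0874, 0.1985, 0.2659, 0.1511, 0.2971.
Lumora: 0.0874×25.64 + 0.1985×61.54 + 0.2659×156.40 + 0.1511×438.05 + 0.2971×669.01 = 321.0013 per 100,000.
Harrovia: 0.0874×25.00 + 0.1985×50.98 + 0.2659×100.21 + 0.1511×294.12 + 0.2971×618.38 = 267.1224 per 100,000.
Difference = 321.0013 − 267.1224 = 53.8790.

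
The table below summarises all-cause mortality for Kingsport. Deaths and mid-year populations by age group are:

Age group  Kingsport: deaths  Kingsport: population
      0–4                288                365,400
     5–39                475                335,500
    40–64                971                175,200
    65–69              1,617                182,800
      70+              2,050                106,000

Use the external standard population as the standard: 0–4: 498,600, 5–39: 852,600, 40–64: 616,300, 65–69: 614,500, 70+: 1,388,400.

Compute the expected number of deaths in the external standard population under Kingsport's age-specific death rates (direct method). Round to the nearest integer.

Age-specific rates per 100,000 for Kingsport: 78.82, 141.58, 554.22, 884.57, 1933.96.
Expected deaths = Σ (standard pop × age-specific rate ÷ 100,000)
= 498,600×78.82/100,000 + 852,600×141.58/100,000 + 616,300×554.22/100,000 + 614,500×884.57/100,000 + 1,388,400×1933.96/100,000
= 392.99 + 1207.11 + 3415.68 + 5435.70 + 26851.13 = 37302.61.

37303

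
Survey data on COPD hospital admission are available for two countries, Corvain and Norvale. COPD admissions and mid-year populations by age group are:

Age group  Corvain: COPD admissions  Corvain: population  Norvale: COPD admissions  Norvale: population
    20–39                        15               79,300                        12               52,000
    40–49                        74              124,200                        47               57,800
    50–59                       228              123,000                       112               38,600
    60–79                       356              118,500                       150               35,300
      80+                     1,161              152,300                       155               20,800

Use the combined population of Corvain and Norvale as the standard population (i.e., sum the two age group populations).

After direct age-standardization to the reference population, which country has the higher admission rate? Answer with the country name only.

Norvale

Age-specific rates per 10,000 for Corvain: 1.89, 5.96, 18.54, 30.04, 76.23.
For Norvale: 2.31, 8.13, 29.02, 42.49, 74.52.
Combined standard total = 801,800; weights = 0.1638, 0.2270, 0.2015, 0.1918, 0.2159.
Corvain: 0.1638×1.89 + 0.2270×5.96 + 0.2015×18.54 + 0.1918×30.04 + 0.2159×76.23 = 27.6183 per 10,000.
Norvale: 0.1638×2.31 + 0.2270×8.13 + 0.2015×29.02 + 0.1918×42.49 + 0.2159×74.52 = 32.3105 per 10,000.
The crude rates (30.70 vs 23.28) would put Corvain higher, but that reflects its age composition; once standardized to a common age structure, Norvale has the higher underlying rate.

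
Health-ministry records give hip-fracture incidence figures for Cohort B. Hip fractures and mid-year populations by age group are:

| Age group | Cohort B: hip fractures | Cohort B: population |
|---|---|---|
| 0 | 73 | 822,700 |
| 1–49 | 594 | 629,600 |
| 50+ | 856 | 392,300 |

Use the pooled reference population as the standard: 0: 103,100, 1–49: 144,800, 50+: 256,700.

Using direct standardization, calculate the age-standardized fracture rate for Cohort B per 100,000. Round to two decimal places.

Age-specific rates per 100,000 for Cohort B: 8.87, 94.35, 218.20.
Standard total = 504,600; weights = 0.2043, 0.2870, 0.5087.
Standardized rate: 0.2043×8.87 + 0.2870×94.35 + 0.5087×218.20 = 139.8892 per 100,000.

139.89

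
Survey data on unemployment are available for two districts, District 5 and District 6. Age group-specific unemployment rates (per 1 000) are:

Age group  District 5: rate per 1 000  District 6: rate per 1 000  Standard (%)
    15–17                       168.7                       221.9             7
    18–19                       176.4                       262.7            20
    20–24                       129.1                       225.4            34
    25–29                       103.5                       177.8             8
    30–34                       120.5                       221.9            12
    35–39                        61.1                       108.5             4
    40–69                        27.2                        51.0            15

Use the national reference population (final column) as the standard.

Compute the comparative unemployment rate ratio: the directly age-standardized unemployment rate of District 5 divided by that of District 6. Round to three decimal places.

Standard weights: 0.07, 0.20, 0.34, 0.08, 0.12, 0.04, 0.15.
District 5: 0.0700×168.7 + 0.2000×176.4 + 0.3400×129.1 + 0.0800×103.5 + 0.1200×120.5 + 0.0400×61.1 + 0.1500×27.2 = 120.2470 per 1 000.
District 6: 0.0700×221.9 + 0.2000×262.7 + 0.3400×225.4 + 0.0800×177.8 + 0.1200×221.9 + 0.0400×108.5 + 0.1500×51.0 = 197.5510 per 1 000.
Ratio = 120.2470 ÷ 197.5510 = 0.60869.

0.609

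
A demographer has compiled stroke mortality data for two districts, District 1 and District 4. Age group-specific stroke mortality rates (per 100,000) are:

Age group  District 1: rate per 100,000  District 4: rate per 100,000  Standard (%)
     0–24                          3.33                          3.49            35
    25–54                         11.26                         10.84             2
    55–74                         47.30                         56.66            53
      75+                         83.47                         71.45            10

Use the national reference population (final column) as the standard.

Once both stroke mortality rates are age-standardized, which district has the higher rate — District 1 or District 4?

Standard weights: 0.35, 0.02, 0.53, 0.10.
District 1: 0.3500×3.33 + 0.0200×11.26 + 0.5300×47.30 + 0.1000×83.47 = 34.8067 per 100,000.
District 4: 0.3500×3.49 + 0.0200×10.84 + 0.5300×56.66 + 0.1000×71.45 = 38.6131 per 100,000.

District 4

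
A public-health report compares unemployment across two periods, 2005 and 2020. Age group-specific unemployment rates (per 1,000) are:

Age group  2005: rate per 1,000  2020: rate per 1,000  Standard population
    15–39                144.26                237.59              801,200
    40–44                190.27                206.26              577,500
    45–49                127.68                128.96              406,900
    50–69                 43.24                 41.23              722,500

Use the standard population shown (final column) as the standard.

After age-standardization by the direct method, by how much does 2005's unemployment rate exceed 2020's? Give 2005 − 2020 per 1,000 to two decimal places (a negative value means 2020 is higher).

-33.12

Standard total = 2,508,100; weights = 0.3194, 0.2303, 0.1622, 0.2881.
2005: 0.3194×144.26 + 0.2303×190.27 + 0.1622×127.68 + 0.2881×43.24 = 123.0636 per 1,000.
2020: 0.3194×237.59 + 0.2303×206.26 + 0.1622×128.96 + 0.2881×41.23 = 156.1879 per 1,000.
Difference = 123.0636 − 156.1879 = -33.1242.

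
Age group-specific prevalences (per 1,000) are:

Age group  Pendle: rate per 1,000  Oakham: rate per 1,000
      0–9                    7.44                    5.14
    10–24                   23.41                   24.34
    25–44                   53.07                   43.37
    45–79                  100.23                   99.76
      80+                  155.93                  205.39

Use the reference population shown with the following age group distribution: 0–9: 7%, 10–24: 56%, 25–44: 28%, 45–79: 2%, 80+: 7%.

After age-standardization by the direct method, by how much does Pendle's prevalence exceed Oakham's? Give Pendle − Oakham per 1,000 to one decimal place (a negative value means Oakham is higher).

Standard weights: 0.07, 0.56, 0.28, 0.02, 0.07.
Pendle: 0.0700×7.44 + 0.5600×23.41 + 0.2800×53.07 + 0.0200×100.23 + 0.0700×155.93 = 41.4097 per 1,000.
Oakham: 0.0700×5.14 + 0.5600×24.34 + 0.2800×43.37 + 0.0200×99.76 + 0.0700×205.39 = 42.5063 per 1,000.
Difference = 41.4097 − 42.5063 = -1.0966.

-1.1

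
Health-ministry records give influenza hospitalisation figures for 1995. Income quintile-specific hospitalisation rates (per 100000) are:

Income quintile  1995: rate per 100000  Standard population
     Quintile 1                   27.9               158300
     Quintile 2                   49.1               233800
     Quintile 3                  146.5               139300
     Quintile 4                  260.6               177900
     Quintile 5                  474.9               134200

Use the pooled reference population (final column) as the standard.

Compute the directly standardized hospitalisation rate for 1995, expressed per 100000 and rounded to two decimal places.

173.56

Standard total = 843500; weights = 0.1877, 0.2772, 0.1651, 0.2109, 0.1591.
Standardized rate: 0.1877×27.9 + 0.2772×49.1 + 0.1651×146.5 + 0.2109×260.6 + 0.1591×474.9 = 173.5577 per 100000.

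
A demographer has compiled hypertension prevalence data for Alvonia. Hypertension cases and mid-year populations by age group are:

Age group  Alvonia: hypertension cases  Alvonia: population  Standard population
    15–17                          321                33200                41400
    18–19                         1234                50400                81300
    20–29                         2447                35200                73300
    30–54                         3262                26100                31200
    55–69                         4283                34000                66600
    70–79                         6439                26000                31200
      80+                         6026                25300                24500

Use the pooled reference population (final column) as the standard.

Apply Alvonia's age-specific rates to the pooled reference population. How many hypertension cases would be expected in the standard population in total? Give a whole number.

33338

Age-specific rates per 1000 for Alvonia: 9.669, 24.484, 69.517, 124.981, 125.971, 247.654, 238.182.
Expected hypertension cases = Σ (standard pop × age-specific rate ÷ 1000)
= 41400×9.669/1000 + 81300×24.484/1000 + 73300×69.517/1000 + 31200×124.981/1000 + 66600×125.971/1000 + 31200×247.654/1000 + 24500×238.182/1000
= 400.28 + 1990.56 + 5095.60 + 3899.40 + 8389.64 + 7726.80 + 5835.45 = 33337.74.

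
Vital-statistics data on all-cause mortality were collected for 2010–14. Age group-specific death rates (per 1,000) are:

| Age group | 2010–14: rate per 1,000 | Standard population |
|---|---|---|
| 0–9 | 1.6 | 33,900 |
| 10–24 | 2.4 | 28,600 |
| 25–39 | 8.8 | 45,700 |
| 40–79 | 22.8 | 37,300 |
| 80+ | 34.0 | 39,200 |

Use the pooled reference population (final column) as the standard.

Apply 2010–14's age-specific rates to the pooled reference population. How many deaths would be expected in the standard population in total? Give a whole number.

Expected deaths = Σ (standard pop × age-specific rate ÷ 1,000)
= 33,900×1.6/1,000 + 28,600×2.4/1,000 + 45,700×8.8/1,000 + 37,300×22.8/1,000 + 39,200×34.0/1,000
= 54.24 + 68.64 + 402.16 + 850.44 + 1332.80 = 2708.28.

2708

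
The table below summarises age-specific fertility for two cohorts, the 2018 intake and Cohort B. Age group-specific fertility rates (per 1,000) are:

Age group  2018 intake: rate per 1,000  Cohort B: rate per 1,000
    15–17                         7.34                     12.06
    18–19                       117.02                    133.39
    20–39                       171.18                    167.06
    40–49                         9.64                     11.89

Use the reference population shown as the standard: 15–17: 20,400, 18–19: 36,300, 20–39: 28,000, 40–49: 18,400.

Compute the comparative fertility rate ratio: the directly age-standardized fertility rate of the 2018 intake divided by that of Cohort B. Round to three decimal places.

0.938

Standard total = 103,100; weights = 0.1979, 0.3521, 0.2716, 0.1785.
The 2018 intake: 0.1979×7.34 + 0.3521×117.02 + 0.2716×171.18 + 0.1785×9.64 = 90.8630 per 1,000.
Cohort B: 0.1979×12.06 + 0.3521×133.39 + 0.2716×167.06 + 0.1785×11.89 = 96.8432 per 1,000.
Ratio = 90.8630 ÷ 96.8432 = 0.93825.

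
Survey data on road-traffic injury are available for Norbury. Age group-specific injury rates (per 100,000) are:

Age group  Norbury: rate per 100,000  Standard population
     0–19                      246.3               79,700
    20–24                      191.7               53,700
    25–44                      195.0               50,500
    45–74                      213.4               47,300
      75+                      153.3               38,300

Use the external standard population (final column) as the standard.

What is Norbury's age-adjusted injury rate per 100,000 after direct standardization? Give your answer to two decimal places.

206.82

Standard total = 269,500; weights = 0.2957, 0.1993, 0.1874, 0.1755, 0.1421.
Standardized rate: 0.2957×246.3 + 0.1993×191.7 + 0.1874×195.0 + 0.1755×213.4 + 0.1421×153.3 = 206.8167 per 100,000.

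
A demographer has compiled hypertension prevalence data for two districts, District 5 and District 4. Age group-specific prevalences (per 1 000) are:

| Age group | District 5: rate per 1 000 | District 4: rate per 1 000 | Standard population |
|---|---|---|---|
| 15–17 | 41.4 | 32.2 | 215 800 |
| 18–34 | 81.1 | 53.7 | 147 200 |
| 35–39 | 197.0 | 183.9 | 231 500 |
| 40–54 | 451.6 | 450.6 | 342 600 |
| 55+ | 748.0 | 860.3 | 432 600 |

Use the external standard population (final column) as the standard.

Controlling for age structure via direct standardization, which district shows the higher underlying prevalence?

Standard total = 1 369 700; weights = 0.1576, 0.1075, 0.1690, 0.2501, 0.3158.
District 5: 0.1576×41.4 + 0.1075×81.1 + 0.1690×197.0 + 0.2501×451.6 + 0.3158×748.0 = 397.7371 per 1 000.
District 4: 0.1576×32.2 + 0.1075×53.7 + 0.1690×183.9 + 0.2501×450.6 + 0.3158×860.3 = 426.3471 per 1 000.

District 4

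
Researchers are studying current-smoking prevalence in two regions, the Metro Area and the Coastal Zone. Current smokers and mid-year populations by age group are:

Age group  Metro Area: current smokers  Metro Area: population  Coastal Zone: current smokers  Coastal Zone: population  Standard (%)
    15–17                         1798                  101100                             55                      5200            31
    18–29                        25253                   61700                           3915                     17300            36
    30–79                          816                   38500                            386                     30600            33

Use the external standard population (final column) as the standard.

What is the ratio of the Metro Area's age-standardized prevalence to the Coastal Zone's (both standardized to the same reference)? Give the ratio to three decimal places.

1.798

Age-specific rates per 1000 for the Metro Area: 17.784, 409.287, 21.195.
For the Coastal Zone: 10.577, 226.301, 12.614.
Standard weights: 0.31, 0.36, 0.33.
The Metro Area: 0.3100×17.784 + 0.3600×409.287 + 0.3300×21.195 = 159.8507 per 1000.
The Coastal Zone: 0.3100×10.577 + 0.3600×226.301 + 0.3300×12.614 = 88.9098 per 1000.
Ratio = 159.8507 ÷ 88.9098 = 1.79790.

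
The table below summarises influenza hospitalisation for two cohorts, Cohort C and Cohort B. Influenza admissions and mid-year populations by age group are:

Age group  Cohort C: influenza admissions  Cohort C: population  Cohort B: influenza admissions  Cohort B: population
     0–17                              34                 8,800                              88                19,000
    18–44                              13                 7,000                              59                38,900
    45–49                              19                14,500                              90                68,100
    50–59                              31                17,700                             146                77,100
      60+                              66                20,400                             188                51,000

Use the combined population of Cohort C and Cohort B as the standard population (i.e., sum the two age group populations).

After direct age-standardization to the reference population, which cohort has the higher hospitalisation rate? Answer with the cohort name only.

Cohort B

Age-specific rates per 100,000 for Cohort C: 386.36, 185.71, 131.03, 175.14, 323.53.
For Cohort B: 463.16, 151.67, 132.16, 189.36, 368.63.
Combined standard total = 322,500; weights = 0.0862, 0.1423, 0.2561, 0.2940, 0.2214.
Cohort C: 0.0862×386.36 + 0.1423×185.71 + 0.2561×131.03 + 0.2940×175.14 + 0.2214×323.53 = 216.4094 per 100,000.
Cohort B: 0.0862×463.16 + 0.1423×151.67 + 0.2561×132.16 + 0.2940×189.36 + 0.2214×368.63 = 232.6373 per 100,000.
The crude rates (238.30 vs 224.71) would put Cohort C higher, but that reflects its age composition; once standardized to a common age structure, Cohort B has the higher underlying rate.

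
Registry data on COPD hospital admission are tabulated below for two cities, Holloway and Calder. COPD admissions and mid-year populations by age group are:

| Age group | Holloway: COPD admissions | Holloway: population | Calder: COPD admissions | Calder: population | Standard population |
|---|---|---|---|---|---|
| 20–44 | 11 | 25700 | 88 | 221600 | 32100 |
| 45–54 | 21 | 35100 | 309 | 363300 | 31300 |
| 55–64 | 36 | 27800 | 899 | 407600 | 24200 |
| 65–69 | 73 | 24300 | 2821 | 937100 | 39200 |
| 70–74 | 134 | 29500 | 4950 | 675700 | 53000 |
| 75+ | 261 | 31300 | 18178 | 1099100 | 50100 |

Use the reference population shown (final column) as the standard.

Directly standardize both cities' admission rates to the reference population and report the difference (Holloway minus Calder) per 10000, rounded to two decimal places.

-25.56

Age-specific rates per 10000 for Holloway: 4.28, 5.98, 12.95, 30.04, 45.42, 83.39.
For Calder: 3.97, 8.51, 22.06, 30.10, 73.26, 165.39.
Standard total = 229900; weights = 0.1396, 0.1361, 0.1053, 0.1705, 0.2305, 0.2179.
Holloway: 0.1396×4.28 + 0.1361×5.98 + 0.1053×12.95 + 0.1705×30.04 + 0.2305×45.42 + 0.2179×83.39 = 36.5410 per 10000.
Calder: 0.1396×3.97 + 0.1361×8.51 + 0.1053×22.06 + 0.1705×30.10 + 0.2305×73.26 + 0.2179×165.39 = 62.0973 per 10000.
Difference = 36.5410 − 62.0973 = -25.5563.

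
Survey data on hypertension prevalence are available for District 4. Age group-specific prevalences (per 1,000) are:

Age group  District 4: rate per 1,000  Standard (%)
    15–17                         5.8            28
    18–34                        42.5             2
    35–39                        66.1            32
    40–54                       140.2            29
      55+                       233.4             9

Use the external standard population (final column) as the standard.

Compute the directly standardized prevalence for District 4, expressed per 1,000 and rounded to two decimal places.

Standard weights: 0.28, 0.02, 0.32, 0.29, 0.09.
Standardized rate: 0.2800×5.8 + 0.0200×42.5 + 0.3200×66.1 + 0.2900×140.2 + 0.0900×233.4 = 85.2900 per 1,000.

85.29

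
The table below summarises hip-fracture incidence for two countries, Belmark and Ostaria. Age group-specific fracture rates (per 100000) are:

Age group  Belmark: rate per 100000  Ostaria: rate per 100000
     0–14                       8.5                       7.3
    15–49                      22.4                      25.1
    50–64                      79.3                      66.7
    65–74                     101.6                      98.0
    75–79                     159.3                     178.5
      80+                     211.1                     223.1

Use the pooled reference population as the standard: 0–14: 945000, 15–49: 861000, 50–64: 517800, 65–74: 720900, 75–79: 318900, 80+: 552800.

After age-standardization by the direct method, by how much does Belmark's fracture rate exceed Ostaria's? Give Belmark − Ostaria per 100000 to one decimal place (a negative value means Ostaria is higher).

-1.2

Standard total = 3916400; weights = 0.2413, 0.2198, 0.1322, 0.1841, 0.0814, 0.1412.
Belmark: 0.2413×8.5 + 0.2198×22.4 + 0.1322×79.3 + 0.1841×101.6 + 0.0814×159.3 + 0.1412×211.1 = 78.9298 per 100000.
Ostaria: 0.2413×7.3 + 0.2198×25.1 + 0.1322×66.7 + 0.1841×98.0 + 0.0814×178.5 + 0.1412×223.1 = 80.1625 per 100000.
Difference = 78.9298 − 80.1625 = -1.2327.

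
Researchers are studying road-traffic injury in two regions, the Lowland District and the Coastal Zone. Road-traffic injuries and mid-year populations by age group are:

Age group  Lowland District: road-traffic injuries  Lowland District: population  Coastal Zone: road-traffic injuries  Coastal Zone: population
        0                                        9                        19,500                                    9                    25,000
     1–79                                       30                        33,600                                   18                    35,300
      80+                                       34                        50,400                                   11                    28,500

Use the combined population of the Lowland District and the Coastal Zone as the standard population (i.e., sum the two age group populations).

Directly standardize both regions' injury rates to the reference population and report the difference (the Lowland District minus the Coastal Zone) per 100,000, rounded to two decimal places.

Age-specific rates per 100,000 for the Lowland District: 46.15, 89.29, 67.46.
For the Coastal Zone: 36.00, 50.99, 38.60.
Combined standard total = 192,300; weights = 0.2314, 0.3583, 0.4103.
The Lowland District: 0.2314×46.15 + 0.3583×89.29 + 0.4103×67.46 = 70.3497 per 100,000.
The Coastal Zone: 0.2314×36.00 + 0.3583×50.99 + 0.4103×38.60 = 42.4367 per 100,000.
Difference = 70.3497 − 42.4367 = 27.9130.

27.91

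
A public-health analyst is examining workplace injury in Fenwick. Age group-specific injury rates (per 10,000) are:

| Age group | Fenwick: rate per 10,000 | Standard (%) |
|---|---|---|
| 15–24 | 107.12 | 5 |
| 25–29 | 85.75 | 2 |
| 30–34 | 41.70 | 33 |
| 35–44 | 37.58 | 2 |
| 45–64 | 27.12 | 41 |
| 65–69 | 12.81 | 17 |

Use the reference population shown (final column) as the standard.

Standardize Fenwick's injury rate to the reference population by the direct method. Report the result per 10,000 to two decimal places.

Standard weights: 0.05, 0.02, 0.33, 0.02, 0.41, 0.17.
Standardized rate: 0.0500×107.12 + 0.0200×85.75 + 0.3300×41.70 + 0.0200×37.58 + 0.4100×27.12 + 0.1700×12.81 = 34.8805 per 10,000.

34.88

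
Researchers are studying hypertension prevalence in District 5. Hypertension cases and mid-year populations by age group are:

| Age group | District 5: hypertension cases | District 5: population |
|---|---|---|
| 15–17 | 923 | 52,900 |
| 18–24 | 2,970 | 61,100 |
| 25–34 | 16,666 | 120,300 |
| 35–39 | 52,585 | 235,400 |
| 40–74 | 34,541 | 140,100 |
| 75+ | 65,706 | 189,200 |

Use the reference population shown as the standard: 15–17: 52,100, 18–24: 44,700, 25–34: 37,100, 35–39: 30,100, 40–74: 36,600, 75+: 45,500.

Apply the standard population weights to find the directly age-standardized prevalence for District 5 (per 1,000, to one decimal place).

Age-specific rates per 1,000 for District 5: 17.448, 48.609, 138.537, 223.386, 246.545, 347.283.
Standard total = 246,100; weights = 0.2117, 0.1816, 0.1508, 0.1223, 0.1487, 0.1849.
Standardized rate: 0.2117×17.448 + 0.1816×48.609 + 0.1508×138.537 + 0.1223×223.386 + 0.1487×246.545 + 0.1849×347.283 = 161.6028 per 1,000.

161.6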